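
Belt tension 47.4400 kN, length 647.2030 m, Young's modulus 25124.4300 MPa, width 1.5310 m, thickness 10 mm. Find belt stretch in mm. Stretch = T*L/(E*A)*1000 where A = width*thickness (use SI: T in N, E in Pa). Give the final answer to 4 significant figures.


A = 1.5310 * 0.01 = 0.01531 m^2
Stretch = 47.4400*1000 * 647.2030 / (25124.4300e6 * 0.01531) * 1000
Stretch = 79.82 mm


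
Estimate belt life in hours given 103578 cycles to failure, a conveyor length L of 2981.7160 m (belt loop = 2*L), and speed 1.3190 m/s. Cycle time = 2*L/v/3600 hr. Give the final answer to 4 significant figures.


cycle_time = 2 * 2981.7160 / 1.3190 / 3600 = 1.25588 hr
life = 103578 * 1.25588 = 130100 hours


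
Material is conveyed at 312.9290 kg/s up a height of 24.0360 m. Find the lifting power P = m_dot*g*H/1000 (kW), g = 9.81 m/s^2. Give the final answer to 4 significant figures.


P = 312.9290 * 9.81 * 24.0360 / 1000
P = 73.79 kW


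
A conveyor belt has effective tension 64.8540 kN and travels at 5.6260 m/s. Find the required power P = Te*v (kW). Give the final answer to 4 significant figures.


P = Te * v = 64.8540 * 5.6260
P = 364.9 kW


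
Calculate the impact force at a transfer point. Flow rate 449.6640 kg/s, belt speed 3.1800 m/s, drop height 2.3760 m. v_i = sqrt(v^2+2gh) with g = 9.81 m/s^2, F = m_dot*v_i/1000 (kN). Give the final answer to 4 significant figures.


v_i = sqrt(3.1800^2 + 2*9.81*2.3760) = 7.5319 m/s
F = 449.6640 * 7.5319 / 1000
F = 3.387 kN


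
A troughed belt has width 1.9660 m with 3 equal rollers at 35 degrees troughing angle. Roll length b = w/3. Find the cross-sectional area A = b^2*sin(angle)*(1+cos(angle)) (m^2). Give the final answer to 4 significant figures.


b = 1.9660/3 = 0.655333 m
A = 0.655333^2 * sin(35 deg) * (1 + cos(35 deg))
A = 0.4481 m^2


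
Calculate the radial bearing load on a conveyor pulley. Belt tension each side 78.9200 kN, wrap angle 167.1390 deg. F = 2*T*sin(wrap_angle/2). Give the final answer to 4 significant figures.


F = 2 * 78.9200 * sin(167.1390/2 deg)
F = 156.8 kN


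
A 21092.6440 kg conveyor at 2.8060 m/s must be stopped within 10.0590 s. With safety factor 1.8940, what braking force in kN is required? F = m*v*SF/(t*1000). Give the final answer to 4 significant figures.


F = 21092.6440 * 2.8060 / 10.0590 * 1.8940 / 1000
F = 11.14 kN


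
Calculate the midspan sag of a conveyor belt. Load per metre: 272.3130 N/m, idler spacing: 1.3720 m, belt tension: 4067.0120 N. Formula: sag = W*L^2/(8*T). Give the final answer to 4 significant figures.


sag = 272.3130 * 1.3720^2 / (8 * 4067.0120)
sag = 0.01575 m


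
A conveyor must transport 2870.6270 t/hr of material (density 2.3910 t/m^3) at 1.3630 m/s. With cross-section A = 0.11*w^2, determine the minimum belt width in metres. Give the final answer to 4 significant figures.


A_req = 2870.6270 / (1.3630 * 2.3910 * 3600) = 0.24468 m^2
w = sqrt(0.24468 / 0.11)
w = 1.491 m


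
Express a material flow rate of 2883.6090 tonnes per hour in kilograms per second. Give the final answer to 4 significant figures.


m_dot = 2883.6090 * 1000 / 3600
m_dot = 801.0 kg/s


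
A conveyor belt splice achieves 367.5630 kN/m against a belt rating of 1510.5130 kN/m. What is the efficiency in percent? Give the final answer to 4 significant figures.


Eff = 367.5630 / 1510.5130 * 100
Eff = 24.33 %


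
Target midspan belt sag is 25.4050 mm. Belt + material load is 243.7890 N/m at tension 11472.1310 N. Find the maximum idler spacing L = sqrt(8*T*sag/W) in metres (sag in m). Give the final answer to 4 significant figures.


sag = 25.4050/1000 = 0.025405 m
L = sqrt(8 * 11472.1310 * 0.025405 / 243.7890)
L = 3.093 m


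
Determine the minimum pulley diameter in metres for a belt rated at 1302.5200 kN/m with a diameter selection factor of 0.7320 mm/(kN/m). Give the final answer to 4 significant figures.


D = 1302.5200 * 0.7320 / 1000
D = 0.9534 m


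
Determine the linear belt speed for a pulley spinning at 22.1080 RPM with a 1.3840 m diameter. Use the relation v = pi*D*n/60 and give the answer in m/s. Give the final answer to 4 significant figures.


v = pi * 1.3840 * 22.1080 / 60
v = 1.602 m/s


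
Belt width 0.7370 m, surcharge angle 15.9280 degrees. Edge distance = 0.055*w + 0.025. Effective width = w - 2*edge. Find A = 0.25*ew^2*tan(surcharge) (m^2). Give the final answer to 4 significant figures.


edge = 0.055*0.7370 + 0.025 = 0.065535 m
ew = 0.7370 - 2*0.065535 = 0.60593 m
A = 0.25 * 0.60593^2 * tan(15.9280 deg)
A = 0.02619 m^2


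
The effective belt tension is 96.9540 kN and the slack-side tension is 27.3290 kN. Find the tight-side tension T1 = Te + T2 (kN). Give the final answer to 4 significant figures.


T1 = Te + T2 = 96.9540 + 27.3290
T1 = 124.3 kN


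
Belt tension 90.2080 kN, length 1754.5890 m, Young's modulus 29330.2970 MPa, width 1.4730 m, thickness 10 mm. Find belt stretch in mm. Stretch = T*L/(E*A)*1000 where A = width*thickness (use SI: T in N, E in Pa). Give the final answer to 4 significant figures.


A = 1.4730 * 0.01 = 0.01473 m^2
Stretch = 90.2080*1000 * 1754.5890 / (29330.2970e6 * 0.01473) * 1000
Stretch = 366.4 mm


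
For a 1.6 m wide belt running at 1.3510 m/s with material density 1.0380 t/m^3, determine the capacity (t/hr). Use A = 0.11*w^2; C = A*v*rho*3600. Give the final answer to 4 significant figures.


A = 0.11 * 1.6^2 = 0.2816 m^2
C = 0.2816 * 1.3510 * 1.0380 * 3600
C = 1422 t/hr


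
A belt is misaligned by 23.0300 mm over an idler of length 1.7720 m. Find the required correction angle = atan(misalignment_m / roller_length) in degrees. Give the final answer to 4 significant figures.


misalign_m = 23.0300 / 1000 = 0.023030 m
angle = atan(0.023030 / 1.7720)
angle = 0.7446 deg


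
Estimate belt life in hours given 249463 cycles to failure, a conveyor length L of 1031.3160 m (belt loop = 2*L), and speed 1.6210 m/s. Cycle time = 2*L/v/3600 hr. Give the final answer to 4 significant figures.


cycle_time = 2 * 1031.3160 / 1.6210 / 3600 = 0.353457 hr
life = 249463 * 0.353457 = 88170 hours


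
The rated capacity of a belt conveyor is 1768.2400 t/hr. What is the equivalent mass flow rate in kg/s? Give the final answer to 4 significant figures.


m_dot = 1768.2400 * 1000 / 3600
m_dot = 491.2 kg/s


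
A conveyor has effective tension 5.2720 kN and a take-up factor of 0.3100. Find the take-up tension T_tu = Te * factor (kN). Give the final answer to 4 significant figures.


T_tu = 5.2720 * 0.3100
T_tu = 1.634 kN


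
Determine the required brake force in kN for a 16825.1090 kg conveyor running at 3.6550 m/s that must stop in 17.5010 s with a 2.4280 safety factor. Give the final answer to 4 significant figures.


F = 16825.1090 * 3.6550 / 17.5010 * 2.4280 / 1000
F = 8.532 kN


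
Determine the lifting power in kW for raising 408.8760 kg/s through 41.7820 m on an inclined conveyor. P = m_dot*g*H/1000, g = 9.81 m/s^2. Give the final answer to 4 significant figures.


P = 408.8760 * 9.81 * 41.7820 / 1000
P = 167.6 kW


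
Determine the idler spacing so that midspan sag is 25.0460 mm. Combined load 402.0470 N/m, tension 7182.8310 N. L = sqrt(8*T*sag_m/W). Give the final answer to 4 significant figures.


sag = 25.0460/1000 = 0.025046 m
L = sqrt(8 * 7182.8310 * 0.025046 / 402.0470)
L = 1.892 m


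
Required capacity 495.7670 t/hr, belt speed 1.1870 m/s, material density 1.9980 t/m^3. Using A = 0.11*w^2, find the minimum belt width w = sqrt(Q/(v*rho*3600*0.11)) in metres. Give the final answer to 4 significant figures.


A_req = 495.7670 / (1.1870 * 1.9980 * 3600) = 0.0580669 m^2
w = sqrt(0.0580669 / 0.11)
w = 0.7266 m


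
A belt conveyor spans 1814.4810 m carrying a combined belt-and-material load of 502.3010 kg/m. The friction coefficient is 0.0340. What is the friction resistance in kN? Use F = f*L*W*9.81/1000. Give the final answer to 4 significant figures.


F = 0.0340 * 1814.4810 * 502.3010 * 9.81 / 1000
F = 304.0 kN


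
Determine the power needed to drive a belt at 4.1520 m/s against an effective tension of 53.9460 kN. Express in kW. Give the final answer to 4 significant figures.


P = Te * v = 53.9460 * 4.1520
P = 224.0 kW


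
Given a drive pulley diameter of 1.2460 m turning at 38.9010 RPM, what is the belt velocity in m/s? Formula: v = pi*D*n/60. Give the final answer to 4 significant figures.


v = pi * 1.2460 * 38.9010 / 60
v = 2.538 m/s


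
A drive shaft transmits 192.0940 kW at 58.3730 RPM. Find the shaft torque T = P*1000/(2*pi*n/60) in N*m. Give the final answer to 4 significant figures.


omega = 2*pi*58.3730/60 = 6.11281 rad/s
T = 192.0940*1000 / 6.11281
T = 31420 N*m


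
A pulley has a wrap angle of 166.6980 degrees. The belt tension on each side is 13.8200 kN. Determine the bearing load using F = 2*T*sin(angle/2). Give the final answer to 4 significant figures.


F = 2 * 13.8200 * sin(166.6980/2 deg)
F = 27.45 kN


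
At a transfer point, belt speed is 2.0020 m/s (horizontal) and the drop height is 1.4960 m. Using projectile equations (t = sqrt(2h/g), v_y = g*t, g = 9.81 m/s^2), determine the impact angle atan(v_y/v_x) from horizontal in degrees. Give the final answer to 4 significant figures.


t = sqrt(2*1.4960/9.81) = 0.552263 s
v_y = 9.81 * 0.552263 = 5.4177 m/s
angle = atan(5.4177 / 2.0020) = 69.72 deg


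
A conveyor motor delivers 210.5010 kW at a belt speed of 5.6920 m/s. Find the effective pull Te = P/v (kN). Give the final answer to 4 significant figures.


Te = P / v = 210.5010 / 5.6920
Te = 36.98 kN


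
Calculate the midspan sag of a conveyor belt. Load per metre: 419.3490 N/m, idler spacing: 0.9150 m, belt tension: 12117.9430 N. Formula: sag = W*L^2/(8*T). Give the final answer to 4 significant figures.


sag = 419.3490 * 0.9150^2 / (8 * 12117.9430)
sag = 0.003622 m


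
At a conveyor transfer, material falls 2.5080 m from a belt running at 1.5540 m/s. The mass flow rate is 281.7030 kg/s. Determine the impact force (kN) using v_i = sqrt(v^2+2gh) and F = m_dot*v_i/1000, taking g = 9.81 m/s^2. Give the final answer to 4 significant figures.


v_i = sqrt(1.5540^2 + 2*9.81*2.5080) = 7.18484 m/s
F = 281.7030 * 7.18484 / 1000
F = 2.024 kN


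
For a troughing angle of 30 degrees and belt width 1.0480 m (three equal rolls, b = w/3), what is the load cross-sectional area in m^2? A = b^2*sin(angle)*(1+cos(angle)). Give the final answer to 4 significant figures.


b = 1.0480/3 = 0.349333 m
A = 0.349333^2 * sin(30 deg) * (1 + cos(30 deg))
A = 0.1139 m^2


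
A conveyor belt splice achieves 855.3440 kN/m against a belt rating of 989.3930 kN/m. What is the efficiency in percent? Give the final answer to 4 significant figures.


Eff = 855.3440 / 989.3930 * 100
Eff = 86.45 %


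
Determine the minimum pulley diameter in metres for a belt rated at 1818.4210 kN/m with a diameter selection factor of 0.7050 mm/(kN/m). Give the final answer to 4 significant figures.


D = 1818.4210 * 0.7050 / 1000
D = 1.282 m


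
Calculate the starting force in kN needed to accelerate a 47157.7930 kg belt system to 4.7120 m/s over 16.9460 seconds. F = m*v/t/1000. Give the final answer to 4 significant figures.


F = 47157.7930 * 4.7120 / 16.9460 / 1000
F = 13.11 kN


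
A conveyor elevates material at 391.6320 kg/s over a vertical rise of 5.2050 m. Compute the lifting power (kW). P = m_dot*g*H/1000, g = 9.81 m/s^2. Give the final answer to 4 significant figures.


P = 391.6320 * 9.81 * 5.2050 / 1000
P = 20.00 kW


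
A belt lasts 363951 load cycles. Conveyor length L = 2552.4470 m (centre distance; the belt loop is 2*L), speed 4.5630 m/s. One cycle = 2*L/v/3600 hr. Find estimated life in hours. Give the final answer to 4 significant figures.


cycle_time = 2 * 2552.4470 / 4.5630 / 3600 = 0.310766 hr
life = 363951 * 0.310766 = 113100 hours


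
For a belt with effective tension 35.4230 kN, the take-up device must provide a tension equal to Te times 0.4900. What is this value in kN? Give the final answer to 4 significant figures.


T_tu = 35.4230 * 0.4900
T_tu = 17.36 kN


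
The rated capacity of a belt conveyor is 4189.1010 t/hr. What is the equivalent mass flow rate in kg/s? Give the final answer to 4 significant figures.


m_dot = 4189.1010 * 1000 / 3600
m_dot = 1164 kg/s


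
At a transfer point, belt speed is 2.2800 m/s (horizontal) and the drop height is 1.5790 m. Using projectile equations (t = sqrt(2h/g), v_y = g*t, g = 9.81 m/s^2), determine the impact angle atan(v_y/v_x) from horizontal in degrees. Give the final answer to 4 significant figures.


t = sqrt(2*1.5790/9.81) = 0.567377 s
v_y = 9.81 * 0.567377 = 5.56597 m/s
angle = atan(5.56597 / 2.2800) = 67.72 deg


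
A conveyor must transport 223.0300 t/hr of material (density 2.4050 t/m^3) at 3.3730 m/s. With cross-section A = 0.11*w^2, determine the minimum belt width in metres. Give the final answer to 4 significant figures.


A_req = 223.0300 / (3.3730 * 2.4050 * 3600) = 0.00763712 m^2
w = sqrt(0.00763712 / 0.11)
w = 0.2635 m


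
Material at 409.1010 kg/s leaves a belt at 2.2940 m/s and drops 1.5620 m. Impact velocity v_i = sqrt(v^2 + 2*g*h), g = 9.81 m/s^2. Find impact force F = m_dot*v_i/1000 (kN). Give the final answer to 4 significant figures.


v_i = sqrt(2.2940^2 + 2*9.81*1.5620) = 5.9924 m/s
F = 409.1010 * 5.9924 / 1000
F = 2.451 kN


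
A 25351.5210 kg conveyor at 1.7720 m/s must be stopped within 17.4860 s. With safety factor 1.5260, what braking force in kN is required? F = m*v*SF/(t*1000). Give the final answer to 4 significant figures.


F = 25351.5210 * 1.7720 / 17.4860 * 1.5260 / 1000
F = 3.920 kN


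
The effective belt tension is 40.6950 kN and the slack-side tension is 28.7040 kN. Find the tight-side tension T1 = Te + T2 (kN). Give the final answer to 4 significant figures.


T1 = Te + T2 = 40.6950 + 28.7040
T1 = 69.40 kN


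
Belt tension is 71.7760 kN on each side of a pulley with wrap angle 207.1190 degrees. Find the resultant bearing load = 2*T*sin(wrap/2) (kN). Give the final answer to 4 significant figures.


F = 2 * 71.7760 * sin(207.1190/2 deg)
F = 139.6 kN


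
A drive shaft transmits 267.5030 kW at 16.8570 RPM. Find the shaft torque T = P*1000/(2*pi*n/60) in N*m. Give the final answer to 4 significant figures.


omega = 2*pi*16.8570/60 = 1.76526 rad/s
T = 267.5030*1000 / 1.76526
T = 151500 N*m


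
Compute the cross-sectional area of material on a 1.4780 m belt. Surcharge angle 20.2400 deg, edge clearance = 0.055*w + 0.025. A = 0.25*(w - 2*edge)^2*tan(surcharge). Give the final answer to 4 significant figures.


edge = 0.055*1.4780 + 0.025 = 0.10629 m
ew = 1.4780 - 2*0.10629 = 1.26542 m
A = 0.25 * 1.26542^2 * tan(20.2400 deg)
A = 0.1476 m^2


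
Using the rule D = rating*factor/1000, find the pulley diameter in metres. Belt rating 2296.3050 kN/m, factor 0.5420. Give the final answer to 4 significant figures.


D = 2296.3050 * 0.5420 / 1000
D = 1.245 m


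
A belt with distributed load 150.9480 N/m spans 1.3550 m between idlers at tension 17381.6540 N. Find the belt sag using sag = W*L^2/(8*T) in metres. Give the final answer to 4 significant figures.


sag = 150.9480 * 1.3550^2 / (8 * 17381.6540)
sag = 0.001993 m


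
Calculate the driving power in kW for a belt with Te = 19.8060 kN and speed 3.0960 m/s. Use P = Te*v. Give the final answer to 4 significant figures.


P = Te * v = 19.8060 * 3.0960
P = 61.32 kW


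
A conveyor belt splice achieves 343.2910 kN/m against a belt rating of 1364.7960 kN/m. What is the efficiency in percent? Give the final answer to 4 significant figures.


Eff = 343.2910 / 1364.7960 * 100
Eff = 25.15 %


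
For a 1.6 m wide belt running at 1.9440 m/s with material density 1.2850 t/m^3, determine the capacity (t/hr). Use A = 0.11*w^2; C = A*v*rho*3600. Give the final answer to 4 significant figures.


A = 0.11 * 1.6^2 = 0.2816 m^2
C = 0.2816 * 1.9440 * 1.2850 * 3600
C = 2532 t/hr


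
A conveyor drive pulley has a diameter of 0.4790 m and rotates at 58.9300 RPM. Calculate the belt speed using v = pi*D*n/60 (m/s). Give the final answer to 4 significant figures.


v = pi * 0.4790 * 58.9300 / 60
v = 1.478 m/s


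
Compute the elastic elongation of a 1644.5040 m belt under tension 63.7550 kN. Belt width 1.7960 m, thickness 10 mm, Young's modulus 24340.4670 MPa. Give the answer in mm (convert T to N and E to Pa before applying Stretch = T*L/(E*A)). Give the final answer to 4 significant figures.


A = 1.7960 * 0.01 = 0.01796 m^2
Stretch = 63.7550*1000 * 1644.5040 / (24340.4670e6 * 0.01796) * 1000
Stretch = 239.8 mm


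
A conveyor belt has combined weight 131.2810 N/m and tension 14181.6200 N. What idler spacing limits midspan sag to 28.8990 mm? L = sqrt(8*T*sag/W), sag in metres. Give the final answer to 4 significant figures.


sag = 28.8990/1000 = 0.028899 m
L = sqrt(8 * 14181.6200 * 0.028899 / 131.2810)
L = 4.997 m


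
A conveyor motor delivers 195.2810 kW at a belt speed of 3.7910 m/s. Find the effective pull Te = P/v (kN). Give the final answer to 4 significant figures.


Te = P / v = 195.2810 / 3.7910
Te = 51.51 kN


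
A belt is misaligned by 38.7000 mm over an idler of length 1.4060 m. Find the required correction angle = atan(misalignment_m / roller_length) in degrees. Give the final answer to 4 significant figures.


misalign_m = 38.7000 / 1000 = 0.038700 m
angle = atan(0.038700 / 1.4060)
angle = 1.577 deg


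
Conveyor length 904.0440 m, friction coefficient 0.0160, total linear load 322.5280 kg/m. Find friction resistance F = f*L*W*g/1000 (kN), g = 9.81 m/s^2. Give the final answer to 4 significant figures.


F = 0.0160 * 904.0440 * 322.5280 * 9.81 / 1000
F = 45.77 kN


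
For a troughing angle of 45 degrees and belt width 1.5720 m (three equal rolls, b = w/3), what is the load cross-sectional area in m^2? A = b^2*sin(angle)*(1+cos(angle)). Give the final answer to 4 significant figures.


b = 1.5720/3 = 0.524 m
A = 0.524^2 * sin(45 deg) * (1 + cos(45 deg))
A = 0.3314 m^2


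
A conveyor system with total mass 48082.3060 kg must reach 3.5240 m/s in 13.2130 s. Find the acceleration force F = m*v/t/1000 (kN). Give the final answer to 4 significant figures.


F = 48082.3060 * 3.5240 / 13.2130 / 1000
F = 12.82 kN


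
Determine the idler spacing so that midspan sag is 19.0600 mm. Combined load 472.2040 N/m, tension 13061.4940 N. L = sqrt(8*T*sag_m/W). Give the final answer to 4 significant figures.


sag = 19.0600/1000 = 0.019060 m
L = sqrt(8 * 13061.4940 * 0.019060 / 472.2040)
L = 2.054 m


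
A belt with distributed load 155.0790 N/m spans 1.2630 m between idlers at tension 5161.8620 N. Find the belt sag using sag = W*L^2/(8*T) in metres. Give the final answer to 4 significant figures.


sag = 155.0790 * 1.2630^2 / (8 * 5161.8620)
sag = 0.005991 m


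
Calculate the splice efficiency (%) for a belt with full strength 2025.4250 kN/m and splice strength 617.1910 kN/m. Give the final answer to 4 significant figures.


Eff = 617.1910 / 2025.4250 * 100
Eff = 30.47 %


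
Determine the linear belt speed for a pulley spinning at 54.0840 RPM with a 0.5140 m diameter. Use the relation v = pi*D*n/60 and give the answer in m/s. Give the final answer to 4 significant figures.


v = pi * 0.5140 * 54.0840 / 60
v = 1.456 m/s


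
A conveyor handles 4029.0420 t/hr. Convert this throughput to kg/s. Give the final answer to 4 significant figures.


m_dot = 4029.0420 * 1000 / 3600
m_dot = 1119 kg/s


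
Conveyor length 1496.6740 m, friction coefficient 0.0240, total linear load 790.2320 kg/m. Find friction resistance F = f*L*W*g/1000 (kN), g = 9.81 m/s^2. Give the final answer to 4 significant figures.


F = 0.0240 * 1496.6740 * 790.2320 * 9.81 / 1000
F = 278.5 kN


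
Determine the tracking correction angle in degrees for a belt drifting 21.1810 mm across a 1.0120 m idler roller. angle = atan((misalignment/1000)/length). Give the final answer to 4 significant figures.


misalign_m = 21.1810 / 1000 = 0.021181 m
angle = atan(0.021181 / 1.0120)
angle = 1.199 deg


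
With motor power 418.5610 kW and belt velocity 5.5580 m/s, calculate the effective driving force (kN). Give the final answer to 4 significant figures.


Te = P / v = 418.5610 / 5.5580
Te = 75.31 kN


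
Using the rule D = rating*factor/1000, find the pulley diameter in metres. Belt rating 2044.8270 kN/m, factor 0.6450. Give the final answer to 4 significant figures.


D = 2044.8270 * 0.6450 / 1000
D = 1.319 m


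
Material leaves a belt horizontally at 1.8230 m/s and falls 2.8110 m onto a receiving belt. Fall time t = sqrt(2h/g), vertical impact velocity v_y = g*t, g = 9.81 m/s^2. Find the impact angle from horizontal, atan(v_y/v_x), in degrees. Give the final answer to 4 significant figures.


t = sqrt(2*2.8110/9.81) = 0.757026 s
v_y = 9.81 * 0.757026 = 7.42643 m/s
angle = atan(7.42643 / 1.8230) = 76.21 deg


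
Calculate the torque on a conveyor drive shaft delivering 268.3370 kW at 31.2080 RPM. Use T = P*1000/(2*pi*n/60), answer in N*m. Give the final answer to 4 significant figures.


omega = 2*pi*31.2080/60 = 3.26809 rad/s
T = 268.3370*1000 / 3.26809
T = 82110 N*m


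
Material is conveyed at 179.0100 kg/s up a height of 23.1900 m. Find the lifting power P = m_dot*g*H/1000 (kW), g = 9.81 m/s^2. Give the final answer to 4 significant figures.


P = 179.0100 * 9.81 * 23.1900 / 1000
P = 40.72 kW


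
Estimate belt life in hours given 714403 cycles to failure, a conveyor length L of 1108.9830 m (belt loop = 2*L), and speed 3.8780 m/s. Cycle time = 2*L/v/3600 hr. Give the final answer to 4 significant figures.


cycle_time = 2 * 1108.9830 / 3.8780 / 3600 = 0.158871 hr
life = 714403 * 0.158871 = 113500 hours


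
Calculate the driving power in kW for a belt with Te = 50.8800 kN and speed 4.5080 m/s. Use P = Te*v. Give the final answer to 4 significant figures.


P = Te * v = 50.8800 * 4.5080
P = 229.4 kW


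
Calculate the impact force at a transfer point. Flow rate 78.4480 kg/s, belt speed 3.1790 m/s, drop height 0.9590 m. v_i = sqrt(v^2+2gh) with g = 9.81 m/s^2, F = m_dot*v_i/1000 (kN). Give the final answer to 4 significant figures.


v_i = sqrt(3.1790^2 + 2*9.81*0.9590) = 5.37788 m/s
F = 78.4480 * 5.37788 / 1000
F = 0.4219 kN


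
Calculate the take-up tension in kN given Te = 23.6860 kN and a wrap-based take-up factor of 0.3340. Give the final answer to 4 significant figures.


T_tu = 23.6860 * 0.3340
T_tu = 7.911 kN


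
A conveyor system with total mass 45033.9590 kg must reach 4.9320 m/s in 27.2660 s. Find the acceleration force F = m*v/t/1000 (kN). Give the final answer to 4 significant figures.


F = 45033.9590 * 4.9320 / 27.2660 / 1000
F = 8.146 kN


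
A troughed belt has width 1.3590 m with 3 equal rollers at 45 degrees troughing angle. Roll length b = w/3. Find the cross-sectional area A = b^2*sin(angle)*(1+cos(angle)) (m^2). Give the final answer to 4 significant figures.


b = 1.3590/3 = 0.453 m
A = 0.453^2 * sin(45 deg) * (1 + cos(45 deg))
A = 0.2477 m^2


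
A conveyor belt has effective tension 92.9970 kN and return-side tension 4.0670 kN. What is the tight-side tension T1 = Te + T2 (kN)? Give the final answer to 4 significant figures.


T1 = Te + T2 = 92.9970 + 4.0670
T1 = 97.06 kN


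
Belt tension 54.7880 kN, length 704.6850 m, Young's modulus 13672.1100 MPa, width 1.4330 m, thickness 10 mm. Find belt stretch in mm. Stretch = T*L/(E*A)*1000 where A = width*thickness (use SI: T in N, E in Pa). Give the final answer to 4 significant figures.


A = 1.4330 * 0.01 = 0.01433 m^2
Stretch = 54.7880*1000 * 704.6850 / (13672.1100e6 * 0.01433) * 1000
Stretch = 197.1 mm


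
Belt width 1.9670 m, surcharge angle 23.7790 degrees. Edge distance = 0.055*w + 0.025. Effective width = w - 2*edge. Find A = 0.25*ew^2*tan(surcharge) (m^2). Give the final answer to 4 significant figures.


edge = 0.055*1.9670 + 0.025 = 0.133185 m
ew = 1.9670 - 2*0.133185 = 1.70063 m
A = 0.25 * 1.70063^2 * tan(23.7790 deg)
A = 0.3186 m^2


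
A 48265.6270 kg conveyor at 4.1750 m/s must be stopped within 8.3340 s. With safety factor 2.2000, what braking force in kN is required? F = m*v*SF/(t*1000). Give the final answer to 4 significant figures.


F = 48265.6270 * 4.1750 / 8.3340 * 2.2000 / 1000
F = 53.19 kN


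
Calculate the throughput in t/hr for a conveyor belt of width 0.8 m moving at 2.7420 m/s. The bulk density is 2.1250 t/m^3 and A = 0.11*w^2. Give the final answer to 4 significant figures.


A = 0.11 * 0.8^2 = 0.0704 m^2
C = 0.0704 * 2.7420 * 2.1250 * 3600
C = 1477 t/hr


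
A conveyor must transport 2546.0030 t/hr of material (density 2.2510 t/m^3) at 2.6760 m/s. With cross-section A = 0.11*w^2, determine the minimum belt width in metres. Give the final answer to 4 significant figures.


A_req = 2546.0030 / (2.6760 * 2.2510 * 3600) = 0.117407 m^2
w = sqrt(0.117407 / 0.11)
w = 1.033 m


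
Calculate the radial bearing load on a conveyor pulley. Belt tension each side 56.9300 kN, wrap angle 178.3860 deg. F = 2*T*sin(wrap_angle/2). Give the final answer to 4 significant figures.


F = 2 * 56.9300 * sin(178.3860/2 deg)
F = 113.8 kN


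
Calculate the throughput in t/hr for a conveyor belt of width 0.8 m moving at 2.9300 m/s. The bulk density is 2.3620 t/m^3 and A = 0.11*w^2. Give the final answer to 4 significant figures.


A = 0.11 * 0.8^2 = 0.0704 m^2
C = 0.0704 * 2.9300 * 2.3620 * 3600
C = 1754 t/hr


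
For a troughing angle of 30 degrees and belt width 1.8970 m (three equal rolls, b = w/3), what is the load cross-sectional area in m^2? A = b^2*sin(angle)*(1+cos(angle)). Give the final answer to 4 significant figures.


b = 1.8970/3 = 0.632333 m
A = 0.632333^2 * sin(30 deg) * (1 + cos(30 deg))
A = 0.3731 m^2


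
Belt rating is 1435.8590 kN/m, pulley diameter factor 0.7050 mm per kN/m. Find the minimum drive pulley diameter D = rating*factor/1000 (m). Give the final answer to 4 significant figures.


D = 1435.8590 * 0.7050 / 1000
D = 1.012 m


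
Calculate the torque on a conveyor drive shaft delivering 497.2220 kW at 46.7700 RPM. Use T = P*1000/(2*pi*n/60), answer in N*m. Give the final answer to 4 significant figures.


omega = 2*pi*46.7700/60 = 4.89774 rad/s
T = 497.2220*1000 / 4.89774
T = 101500 N*m


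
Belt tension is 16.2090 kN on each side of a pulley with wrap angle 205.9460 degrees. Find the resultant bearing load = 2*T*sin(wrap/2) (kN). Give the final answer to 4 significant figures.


F = 2 * 16.2090 * sin(205.9460/2 deg)
F = 31.59 kN


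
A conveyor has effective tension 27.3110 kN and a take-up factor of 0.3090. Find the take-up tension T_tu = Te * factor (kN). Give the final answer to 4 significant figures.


T_tu = 27.3110 * 0.3090
T_tu = 8.439 kN


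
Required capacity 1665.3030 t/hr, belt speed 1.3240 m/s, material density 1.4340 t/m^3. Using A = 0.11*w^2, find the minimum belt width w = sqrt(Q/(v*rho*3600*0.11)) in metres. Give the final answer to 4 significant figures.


A_req = 1665.3030 / (1.3240 * 1.4340 * 3600) = 0.243643 m^2
w = sqrt(0.243643 / 0.11)
w = 1.488 m


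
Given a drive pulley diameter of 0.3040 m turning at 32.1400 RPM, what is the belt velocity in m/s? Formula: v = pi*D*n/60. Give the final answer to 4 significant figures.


v = pi * 0.3040 * 32.1400 / 60
v = 0.5116 m/s


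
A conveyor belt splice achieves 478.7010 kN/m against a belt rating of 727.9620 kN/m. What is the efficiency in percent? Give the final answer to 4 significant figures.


Eff = 478.7010 / 727.9620 * 100
Eff = 65.76 %


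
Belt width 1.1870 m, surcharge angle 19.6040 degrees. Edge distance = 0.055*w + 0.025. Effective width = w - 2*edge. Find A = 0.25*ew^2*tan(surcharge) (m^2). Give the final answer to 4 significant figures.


edge = 0.055*1.1870 + 0.025 = 0.090285 m
ew = 1.1870 - 2*0.090285 = 1.00643 m
A = 0.25 * 1.00643^2 * tan(19.6040 deg)
A = 0.09019 m^2


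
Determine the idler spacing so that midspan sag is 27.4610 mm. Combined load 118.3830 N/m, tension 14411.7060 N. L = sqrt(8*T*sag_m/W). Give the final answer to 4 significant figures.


sag = 27.4610/1000 = 0.027461 m
L = sqrt(8 * 14411.7060 * 0.027461 / 118.3830)
L = 5.171 m


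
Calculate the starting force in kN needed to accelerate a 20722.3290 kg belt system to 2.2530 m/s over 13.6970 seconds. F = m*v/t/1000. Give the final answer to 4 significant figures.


F = 20722.3290 * 2.2530 / 13.6970 / 1000
F = 3.409 kN


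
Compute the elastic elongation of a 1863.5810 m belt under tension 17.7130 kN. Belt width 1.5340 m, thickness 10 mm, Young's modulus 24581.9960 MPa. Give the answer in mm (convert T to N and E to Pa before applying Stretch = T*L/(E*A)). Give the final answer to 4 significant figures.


A = 1.5340 * 0.01 = 0.01534 m^2
Stretch = 17.7130*1000 * 1863.5810 / (24581.9960e6 * 0.01534) * 1000
Stretch = 87.54 mm


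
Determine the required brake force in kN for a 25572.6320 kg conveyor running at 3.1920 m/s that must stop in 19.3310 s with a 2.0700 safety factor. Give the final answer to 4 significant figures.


F = 25572.6320 * 3.1920 / 19.3310 * 2.0700 / 1000
F = 8.741 kN


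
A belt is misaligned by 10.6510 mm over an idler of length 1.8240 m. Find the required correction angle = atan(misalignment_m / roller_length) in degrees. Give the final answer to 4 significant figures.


misalign_m = 10.6510 / 1000 = 0.010651 m
angle = atan(0.010651 / 1.8240)
angle = 0.3346 deg


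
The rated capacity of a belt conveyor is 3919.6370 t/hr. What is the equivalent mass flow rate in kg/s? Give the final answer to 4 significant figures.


m_dot = 3919.6370 * 1000 / 3600
m_dot = 1089 kg/s


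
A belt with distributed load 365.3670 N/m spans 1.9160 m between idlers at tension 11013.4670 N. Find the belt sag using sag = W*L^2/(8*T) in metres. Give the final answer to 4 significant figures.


sag = 365.3670 * 1.9160^2 / (8 * 11013.4670)
sag = 0.01522 m


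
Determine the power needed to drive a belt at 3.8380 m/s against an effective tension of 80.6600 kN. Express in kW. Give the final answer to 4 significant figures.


P = Te * v = 80.6600 * 3.8380
P = 309.6 kW


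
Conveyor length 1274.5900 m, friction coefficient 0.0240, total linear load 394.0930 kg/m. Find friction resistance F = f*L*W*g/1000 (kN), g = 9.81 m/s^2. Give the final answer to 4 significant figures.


F = 0.0240 * 1274.5900 * 394.0930 * 9.81 / 1000
F = 118.3 kN


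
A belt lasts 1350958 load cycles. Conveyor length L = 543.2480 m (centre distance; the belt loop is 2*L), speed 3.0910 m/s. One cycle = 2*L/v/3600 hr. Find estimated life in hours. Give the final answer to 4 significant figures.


cycle_time = 2 * 543.2480 / 3.0910 / 3600 = 0.0976397 hr
life = 1350958 * 0.0976397 = 131900 hours


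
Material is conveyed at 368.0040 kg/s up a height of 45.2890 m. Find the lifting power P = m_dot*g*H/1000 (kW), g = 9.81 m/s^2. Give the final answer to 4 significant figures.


P = 368.0040 * 9.81 * 45.2890 / 1000
P = 163.5 kW


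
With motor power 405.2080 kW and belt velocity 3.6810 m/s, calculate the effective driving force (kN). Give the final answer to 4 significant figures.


Te = P / v = 405.2080 / 3.6810
Te = 110.1 kN


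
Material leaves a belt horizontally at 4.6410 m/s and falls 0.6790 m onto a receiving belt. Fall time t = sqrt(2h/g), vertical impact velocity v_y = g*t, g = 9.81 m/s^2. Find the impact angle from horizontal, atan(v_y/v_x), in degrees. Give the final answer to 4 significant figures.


t = sqrt(2*0.6790/9.81) = 0.372062 s
v_y = 9.81 * 0.372062 = 3.64993 m/s
angle = atan(3.64993 / 4.6410) = 38.18 deg


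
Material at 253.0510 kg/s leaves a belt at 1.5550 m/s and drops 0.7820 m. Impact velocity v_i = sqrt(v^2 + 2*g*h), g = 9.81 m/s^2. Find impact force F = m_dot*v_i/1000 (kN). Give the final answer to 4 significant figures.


v_i = sqrt(1.5550^2 + 2*9.81*0.7820) = 4.21436 m/s
F = 253.0510 * 4.21436 / 1000
F = 1.066 kN


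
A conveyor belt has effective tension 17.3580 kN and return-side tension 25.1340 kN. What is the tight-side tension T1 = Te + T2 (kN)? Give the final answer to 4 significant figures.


T1 = Te + T2 = 17.3580 + 25.1340
T1 = 42.49 kN


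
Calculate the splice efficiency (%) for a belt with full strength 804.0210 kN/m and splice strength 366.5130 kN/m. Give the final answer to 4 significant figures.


Eff = 366.5130 / 804.0210 * 100
Eff = 45.59 %


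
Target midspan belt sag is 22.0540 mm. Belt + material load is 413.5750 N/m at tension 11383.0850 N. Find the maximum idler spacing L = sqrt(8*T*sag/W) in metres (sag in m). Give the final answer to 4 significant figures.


sag = 22.0540/1000 = 0.022054 m
L = sqrt(8 * 11383.0850 * 0.022054 / 413.5750)
L = 2.204 m


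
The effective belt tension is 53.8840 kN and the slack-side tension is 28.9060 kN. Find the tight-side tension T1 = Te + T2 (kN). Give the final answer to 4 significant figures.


T1 = Te + T2 = 53.8840 + 28.9060
T1 = 82.79 kN


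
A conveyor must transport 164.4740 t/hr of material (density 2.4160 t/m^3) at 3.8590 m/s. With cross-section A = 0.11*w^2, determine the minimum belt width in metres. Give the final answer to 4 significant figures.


A_req = 164.4740 / (3.8590 * 2.4160 * 3600) = 0.0049003 m^2
w = sqrt(0.0049003 / 0.11)
w = 0.2111 m


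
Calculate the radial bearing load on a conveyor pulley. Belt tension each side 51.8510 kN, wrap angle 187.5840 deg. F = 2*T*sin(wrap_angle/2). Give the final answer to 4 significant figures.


F = 2 * 51.8510 * sin(187.5840/2 deg)
F = 103.5 kN


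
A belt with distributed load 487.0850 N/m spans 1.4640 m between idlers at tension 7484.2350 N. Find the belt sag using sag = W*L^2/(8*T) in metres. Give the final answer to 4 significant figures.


sag = 487.0850 * 1.4640^2 / (8 * 7484.2350)
sag = 0.01744 m


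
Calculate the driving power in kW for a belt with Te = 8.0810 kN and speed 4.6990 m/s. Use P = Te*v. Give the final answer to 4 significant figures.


P = Te * v = 8.0810 * 4.6990
P = 37.97 kW


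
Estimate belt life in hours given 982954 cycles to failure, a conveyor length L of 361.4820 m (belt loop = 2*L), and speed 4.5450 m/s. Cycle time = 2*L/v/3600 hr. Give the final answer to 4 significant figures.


cycle_time = 2 * 361.4820 / 4.5450 / 3600 = 0.0441856 hr
life = 982954 * 0.0441856 = 43430 hours


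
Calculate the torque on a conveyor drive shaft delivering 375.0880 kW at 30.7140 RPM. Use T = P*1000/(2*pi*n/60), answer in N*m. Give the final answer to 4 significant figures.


omega = 2*pi*30.7140/60 = 3.21636 rad/s
T = 375.0880*1000 / 3.21636
T = 116600 N*m


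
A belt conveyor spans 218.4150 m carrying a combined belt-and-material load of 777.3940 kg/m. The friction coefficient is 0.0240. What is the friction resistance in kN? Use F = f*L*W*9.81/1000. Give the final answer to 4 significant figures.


F = 0.0240 * 218.4150 * 777.3940 * 9.81 / 1000
F = 39.98 kN


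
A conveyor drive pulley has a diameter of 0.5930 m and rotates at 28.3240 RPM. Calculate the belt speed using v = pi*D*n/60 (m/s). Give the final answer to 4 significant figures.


v = pi * 0.5930 * 28.3240 / 60
v = 0.8794 m/s


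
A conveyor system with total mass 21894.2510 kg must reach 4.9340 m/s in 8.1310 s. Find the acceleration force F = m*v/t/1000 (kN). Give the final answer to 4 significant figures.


F = 21894.2510 * 4.9340 / 8.1310 / 1000
F = 13.29 kN


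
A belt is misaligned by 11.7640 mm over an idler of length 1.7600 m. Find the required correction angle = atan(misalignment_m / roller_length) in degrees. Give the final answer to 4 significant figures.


misalign_m = 11.7640 / 1000 = 0.011764 m
angle = atan(0.011764 / 1.7600)
angle = 0.3830 deg


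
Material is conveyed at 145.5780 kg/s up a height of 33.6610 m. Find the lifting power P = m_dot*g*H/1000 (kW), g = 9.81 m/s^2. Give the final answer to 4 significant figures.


P = 145.5780 * 9.81 * 33.6610 / 1000
P = 48.07 kW


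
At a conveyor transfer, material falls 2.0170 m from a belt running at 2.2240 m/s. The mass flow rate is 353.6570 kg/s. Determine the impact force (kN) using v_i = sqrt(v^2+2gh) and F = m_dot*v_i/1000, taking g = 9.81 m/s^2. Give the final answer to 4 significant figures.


v_i = sqrt(2.2240^2 + 2*9.81*2.0170) = 6.67231 m/s
F = 353.6570 * 6.67231 / 1000
F = 2.360 kN


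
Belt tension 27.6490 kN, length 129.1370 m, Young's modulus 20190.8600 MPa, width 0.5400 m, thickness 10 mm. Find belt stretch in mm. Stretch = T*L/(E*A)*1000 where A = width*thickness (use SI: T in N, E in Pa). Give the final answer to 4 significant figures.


A = 0.5400 * 0.01 = 0.00540 m^2
Stretch = 27.6490*1000 * 129.1370 / (20190.8600e6 * 0.00540) * 1000
Stretch = 32.75 mm


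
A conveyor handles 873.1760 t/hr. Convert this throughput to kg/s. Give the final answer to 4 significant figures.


m_dot = 873.1760 * 1000 / 3600
m_dot = 242.5 kg/s


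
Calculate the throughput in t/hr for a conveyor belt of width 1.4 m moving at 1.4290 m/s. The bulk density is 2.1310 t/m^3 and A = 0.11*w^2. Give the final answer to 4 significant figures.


A = 0.11 * 1.4^2 = 0.2156 m^2
C = 0.2156 * 1.4290 * 2.1310 * 3600
C = 2364 t/hr


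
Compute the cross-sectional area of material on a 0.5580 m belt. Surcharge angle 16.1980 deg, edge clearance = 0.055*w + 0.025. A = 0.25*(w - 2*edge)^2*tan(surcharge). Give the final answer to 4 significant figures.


edge = 0.055*0.5580 + 0.025 = 0.05569 m
ew = 0.5580 - 2*0.05569 = 0.44662 m
A = 0.25 * 0.44662^2 * tan(16.1980 deg)
A = 0.01449 m^2


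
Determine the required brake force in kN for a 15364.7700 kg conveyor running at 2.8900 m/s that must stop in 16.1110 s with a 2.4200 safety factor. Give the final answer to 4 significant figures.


F = 15364.7700 * 2.8900 / 16.1110 * 2.4200 / 1000
F = 6.670 kN


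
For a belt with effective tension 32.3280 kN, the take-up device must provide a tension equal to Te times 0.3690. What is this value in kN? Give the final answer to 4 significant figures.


T_tu = 32.3280 * 0.3690
T_tu = 11.93 kN


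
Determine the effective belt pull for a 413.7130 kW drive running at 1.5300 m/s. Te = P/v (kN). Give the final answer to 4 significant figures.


Te = P / v = 413.7130 / 1.5300
Te = 270.4 kN


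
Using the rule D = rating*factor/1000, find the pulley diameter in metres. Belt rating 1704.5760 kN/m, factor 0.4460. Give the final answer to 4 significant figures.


D = 1704.5760 * 0.4460 / 1000
D = 0.7602 m


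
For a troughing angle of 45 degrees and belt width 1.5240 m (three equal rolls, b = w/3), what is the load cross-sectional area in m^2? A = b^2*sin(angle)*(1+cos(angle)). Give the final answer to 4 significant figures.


b = 1.5240/3 = 0.508 m
A = 0.508^2 * sin(45 deg) * (1 + cos(45 deg))
A = 0.3115 m^2


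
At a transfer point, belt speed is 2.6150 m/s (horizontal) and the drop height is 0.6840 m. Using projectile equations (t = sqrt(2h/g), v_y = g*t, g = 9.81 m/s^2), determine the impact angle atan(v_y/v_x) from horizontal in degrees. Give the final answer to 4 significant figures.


t = sqrt(2*0.6840/9.81) = 0.373429 s
v_y = 9.81 * 0.373429 = 3.66334 m/s
angle = atan(3.66334 / 2.6150) = 54.48 deg


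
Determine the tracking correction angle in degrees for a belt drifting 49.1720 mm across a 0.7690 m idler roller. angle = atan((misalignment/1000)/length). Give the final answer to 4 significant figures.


misalign_m = 49.1720 / 1000 = 0.049172 m
angle = atan(0.049172 / 0.7690)
angle = 3.659 deg


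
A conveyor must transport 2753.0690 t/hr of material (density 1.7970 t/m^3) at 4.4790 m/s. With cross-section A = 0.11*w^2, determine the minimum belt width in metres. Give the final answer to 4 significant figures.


A_req = 2753.0690 / (4.4790 * 1.7970 * 3600) = 0.0950135 m^2
w = sqrt(0.0950135 / 0.11)
w = 0.9294 m
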